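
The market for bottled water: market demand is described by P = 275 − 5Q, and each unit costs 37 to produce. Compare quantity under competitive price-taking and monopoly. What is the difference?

Perfect competition: P = MC = 37, so 275 − 5Q = 37 and Q = 47.6.
Monopoly sets MR = MC: 275 − 10Q = 37 ⇒ Q = 23.8, P = 275 − 5·23.8 = 156.
Change in quantity: 23.8 − 47.6 = −23.8.

Q falls by 23.8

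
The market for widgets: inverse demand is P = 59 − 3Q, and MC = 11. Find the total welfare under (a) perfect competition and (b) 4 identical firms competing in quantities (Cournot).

Perfect competition: P = MC = 11, so 59 − 3Q = 11 and Q = 16.
CS = ½·(59 − 11)·16 = 384; PS = (11 − 11)·16 = 0; TS = 384.
In a 4-firm Cournot equilibrium, symmetry and the first-order condition give q = (59 − 11)/(15) = 3.2. So Q = 12.8 and P = 20.6.
CS = ½·(59 − 20.6)·12.8 = 245.76; PS = (20.6 − 11)·12.8 = 122.88; TS = 368.64.

Competition: TS = 384; Cournot: TS = 368.64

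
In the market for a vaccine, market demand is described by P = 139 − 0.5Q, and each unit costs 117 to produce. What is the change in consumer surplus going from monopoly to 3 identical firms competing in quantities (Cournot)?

Monopoly sets MR = MC: 139 − Q = 117 ⇒ Q = 22, P = 139 − 0.5·22 = 128.
CS = ½·(139 − 128)·22 = 121.
With 3 symmetric Cournot firms, each firm's FOC gives 139 − 2q = 117, so q = 11, Q = 3·11 = 33, and P = 122.5.
CS = ½·(139 − 122.5)·33 = 272.25.
Change in consumer surplus: 272.25 − 121 = 151.25.

CS rises by 151.25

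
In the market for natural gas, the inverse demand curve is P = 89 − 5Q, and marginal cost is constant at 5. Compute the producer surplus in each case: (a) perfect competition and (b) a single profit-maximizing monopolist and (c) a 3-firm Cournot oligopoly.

Competition: PS = 0; Monopoly: PS = 352.8; Cournot: PS = 264.6

Competitive firms price at marginal cost: P = 5, giving Q = 16.8.
PS = (5 − 5)·16.8 = 0.
Monopoly sets MR = MC: 89 − 10Q = 5 ⇒ Q = 8.4, P = 89 − 5·8.4 = 47.
PS = (47 − 5)·8.4 = 352.8.
In a 3-firm Cournot equilibrium, symmetry and the first-order condition give q = (89 − 5)/(20) = 4.2. So Q = 12.6 and P = 26.
PS = (26 − 5)·12.6 = 264.6.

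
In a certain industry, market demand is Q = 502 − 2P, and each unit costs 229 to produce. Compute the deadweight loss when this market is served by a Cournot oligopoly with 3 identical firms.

Inverting demand: P = 251 − 0.5Q.
Under competition P = MC = 229, so Q = (251 − 229)/0.5 = 44.
Cournot with 3 identical firms: the symmetric best-response condition is 251 − 2q = 229. Each firm produces q = 11, total output Q = 33, price P = 234.5.
DWL is the triangle between Q = 33 and Q = 44: ½·(44 − 33)·(234.5 − 229) = 30.25.

DWL = 30.25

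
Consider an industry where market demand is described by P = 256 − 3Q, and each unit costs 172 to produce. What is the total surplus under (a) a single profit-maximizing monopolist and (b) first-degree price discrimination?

Monopoly sets MR = MC: 256 − 6Q = 172 ⇒ Q = 14, P = 256 − 3·14 = 214.
CS = ½·(256 − 214)·14 = 294; PS = (214 − 172)·14 = 588; TS = 882.
With perfect price discrimination, output is the efficient level Q = 28 (where demand meets MC), but every buyer pays their willingness to pay: CS = 0 and PS = total surplus.
TS = 1176 (equal to competitive TS).

Monopoly: TS = 882; Perfect PD: TS = 1176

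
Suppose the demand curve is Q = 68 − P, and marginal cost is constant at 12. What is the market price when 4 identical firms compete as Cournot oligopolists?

P = 23.2

Inverting demand: P = 68 − Q.
With 4 symmetric Cournot firms, each firm's FOC gives 68 − 5q = 12, so q = 11.2, Q = 4·11.2 = 44.8, and P = 23.2.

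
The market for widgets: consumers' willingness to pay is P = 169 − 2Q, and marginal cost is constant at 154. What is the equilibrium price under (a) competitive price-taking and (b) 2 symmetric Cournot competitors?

Competition: P = 154; Cournot: P = 159

Competitive firms price at marginal cost: P = 154, giving Q = 7.5.
In a 2-firm Cournot equilibrium, symmetry and the first-order condition give q = (169 − 154)/(6) = 2.5. So Q = 5 and P = 159.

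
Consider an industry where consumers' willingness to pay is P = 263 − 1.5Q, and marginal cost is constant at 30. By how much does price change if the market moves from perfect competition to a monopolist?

P rises by 116.5

Competitive firms price at marginal cost: P = 30, giving Q = 466/3.
Monopoly sets MR = MC: 263 − 3Q = 30 ⇒ Q = 233/3, P = 263 − 1.5·233/3 = 146.5.
Change in price: 146.5 − 30 = 116.5.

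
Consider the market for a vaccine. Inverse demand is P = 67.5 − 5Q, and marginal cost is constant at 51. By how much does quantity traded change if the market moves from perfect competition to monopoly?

Perfect competition: P = MC = 51, so 67.5 − 5Q = 51 and Q = 3.3.
A monopolist chooses Q where MR = MC. MR = 67.5 − 10Q; setting this equal to 51 gives Q = 1.65 and P = 59.25.
Change in quantity traded: 1.65 − 3.3 = −1.65.

Q falls by 1.65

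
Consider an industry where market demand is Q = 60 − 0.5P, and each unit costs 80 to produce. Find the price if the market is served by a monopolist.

Inverting demand: P = 120 − 2Q.
The monopolist equates marginal revenue to marginal cost: 120 − 4Q = 80, so Q = 10. From demand, P = 100.

P = 100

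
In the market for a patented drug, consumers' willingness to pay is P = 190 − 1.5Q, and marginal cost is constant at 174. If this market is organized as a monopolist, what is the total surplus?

The monopolist equates marginal revenue to marginal cost: 190 − 3Q = 174, so Q = 16/3. From demand, P = 182.
CS = ½·(190 − 182)·16/3 = 64/3; PS = (182 − 174)·16/3 = 128/3; TS = 64.

TS = 64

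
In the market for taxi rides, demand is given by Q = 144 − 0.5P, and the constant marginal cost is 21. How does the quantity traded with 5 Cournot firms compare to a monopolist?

Inverting demand: P = 288 − 2Q.
In a 5-firm Cournot equilibrium, symmetry and the first-order condition give q = (288 − 21)/(12) = 22.25. So Q = 111.25 and P = 65.5.
The monopolist equates marginal revenue to marginal cost: 288 − 4Q = 21, so Q = 66.75. From demand, P = 154.5.

Cournot: Q = 111.25; Monopoly: Q = 66.75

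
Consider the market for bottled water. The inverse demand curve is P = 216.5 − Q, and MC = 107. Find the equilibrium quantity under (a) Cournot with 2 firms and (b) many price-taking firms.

Cournot: Q = 73; Competition: Q = 109.5

Cournot with 2 identical firms: the symmetric best-response condition is 216.5 − 3q = 107. Each firm produces q = 36.5, total output Q = 73, price P = 143.5.
Under competition P = MC = 107, so Q = (216.5 − 107)/1 = 109.5.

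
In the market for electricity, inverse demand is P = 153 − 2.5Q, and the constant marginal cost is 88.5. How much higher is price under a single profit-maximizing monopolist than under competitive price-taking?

Price rises by 32.25

Competitive firms price at marginal cost: P = 88.5, giving Q = 25.8.
A monopolist chooses Q where MR = MC. MR = 153 − 5Q; setting this equal to 88.5 gives Q = 12.9 and P = 120.75.
Change in price: 120.75 − 88.5 = 32.25.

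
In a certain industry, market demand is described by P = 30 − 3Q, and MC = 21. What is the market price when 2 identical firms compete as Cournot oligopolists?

P = 24

In a 2-firm Cournot equilibrium, symmetry and the first-order condition give q = (30 − 21)/(9) = 1. So Q = 2 and P = 24.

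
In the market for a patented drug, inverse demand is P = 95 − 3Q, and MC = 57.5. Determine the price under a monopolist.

P = 76.25

The monopolist equates marginal revenue to marginal cost: 95 − 6Q = 57.5, so Q = 6.25. From demand, P = 76.25.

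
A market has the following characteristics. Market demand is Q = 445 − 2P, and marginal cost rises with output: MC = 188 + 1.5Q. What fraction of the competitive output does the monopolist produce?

Inverting demand: P = 222.5 − 0.5Q.
The monopolist equates marginal revenue to marginal cost: 222.5 − Q = 188 + 1.5Q, so Q = 13.8. From demand, P = 215.6.
Competitive equilibrium sets price equal to marginal cost: 222.5 − 0.5Q = 188 + 1.5Q, so Q = 17.25 and P = 213.875.
Ratio Q_m/Q_c = 13.8/17.25 = 0.8.

Q_m/Q_c = 0.8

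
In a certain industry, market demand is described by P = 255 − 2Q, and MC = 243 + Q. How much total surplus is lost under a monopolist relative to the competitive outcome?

DWL = 3.84

Under competition P = MC: 255 − 2Q = 243 + Q ⇒ Q = 4, P = 247.
Monopoly sets MR = MC: 255 − 4Q = 243 + Q ⇒ Q = 2.4, P = 255 − 2·2.4 = 250.2.
CS = ½·(255 − 247)·4 = 16; PS = (247·4 − 243·4 − ½·1·4²) = 8; TS = 24.
CS = ½·(255 − 250.2)·2.4 = 5.76; PS = (250.2·2.4 − 243·2.4 − ½·1·2.4²) = 14.4; TS = 20.16.
DWL = 24 − 20.16 = 3.84.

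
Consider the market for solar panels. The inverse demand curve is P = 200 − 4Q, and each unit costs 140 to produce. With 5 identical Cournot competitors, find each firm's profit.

In a 5-firm Cournot equilibrium, symmetry and the first-order condition give q = (200 − 140)/(24) = 2.5. So Q = 12.5 and P = 150.
Each firm's profit = (150 − 140)·2.5 = 25.

π_i = 25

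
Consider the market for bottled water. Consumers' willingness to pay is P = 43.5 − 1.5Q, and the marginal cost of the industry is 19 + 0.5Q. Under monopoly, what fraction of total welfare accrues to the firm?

Monopoly sets MR = MC: 43.5 − 3Q = 19 + 0.5Q ⇒ Q = 7, P = 43.5 − 1.5·7 = 33.
CS = ½·(43.5 − 33)·7 = 36.75.
PS = P·Q − VC(Q) = 33·7 − (19·7 + ½·0.5·7²) = 85.75.
Share captured = PS/TS = 85.75/122.5 = 0.7.

PS/TS = 0.7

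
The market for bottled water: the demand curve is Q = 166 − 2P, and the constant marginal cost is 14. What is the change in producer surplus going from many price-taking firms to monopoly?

Producer surplus rises by 2380.5

Inverting demand: P = 83 − 0.5Q.
Competitive firms price at marginal cost: P = 14, giving Q = 138.
PS = (14 − 14)·138 = 0.
A monopolist chooses Q where MR = MC. MR = 83 − Q; setting this equal to 14 gives Q = 69 and P = 48.5.
PS = (48.5 − 14)·69 = 2380.5.
Change in producer surplus: 2380.5 − 0 = 2380.5.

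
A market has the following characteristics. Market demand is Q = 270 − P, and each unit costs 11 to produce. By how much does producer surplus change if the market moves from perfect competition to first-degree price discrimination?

Inverting demand: P = 270 − Q.
Competitive firms price at marginal cost: P = 11, giving Q = 259.
PS = (11 − 11)·259 = 0.
Under first-degree price discrimination the firm charges each unit its demand price and produces up to where P = MC, i.e. Q = 259. Consumer surplus is zero; producer surplus equals total surplus.
PS = ½·(270 − 11)·259 = 33540.5.
Change in producer surplus: 33540.5 − 0 = 33540.5.

PS rises by 33540.5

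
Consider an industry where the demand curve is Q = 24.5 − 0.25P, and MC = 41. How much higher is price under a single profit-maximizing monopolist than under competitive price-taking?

Inverting demand: P = 98 − 4Q.
Competitive firms price at marginal cost: P = 41, giving Q = 14.25.
A monopolist chooses Q where MR = MC. MR = 98 − 8Q; setting this equal to 41 gives Q = 7.125 and P = 69.5.
Change in price: 69.5 − 41 = 28.5.

P rises by 28.5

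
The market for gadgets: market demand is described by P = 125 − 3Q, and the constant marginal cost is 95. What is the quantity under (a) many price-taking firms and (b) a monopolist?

Competition: Q = 10; Monopoly: Q = 5

Competitive firms price at marginal cost: P = 95, giving Q = 10.
A monopolist chooses Q where MR = MC. MR = 125 − 6Q; setting this equal to 95 gives Q = 5 and P = 110.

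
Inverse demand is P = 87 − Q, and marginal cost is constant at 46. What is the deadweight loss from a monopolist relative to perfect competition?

Competitive firms price at marginal cost: P = 46, giving Q = 41.
The monopolist equates marginal revenue to marginal cost: 87 − 2Q = 46, so Q = 20.5. From demand, P = 66.5.
DWL is the triangle between Q = 20.5 and Q = 41: ½·(41 − 20.5)·(66.5 − 46) = 210.125.

DWL = 210.125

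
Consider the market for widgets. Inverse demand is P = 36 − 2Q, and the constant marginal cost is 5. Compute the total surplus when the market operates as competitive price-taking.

Perfect competition: P = MC = 5, so 36 − 2Q = 5 and Q = 15.5.
CS = ½·(36 − 5)·15.5 = 240.25; PS = (5 − 5)·15.5 = 0; TS = 240.25.

TS = 240.25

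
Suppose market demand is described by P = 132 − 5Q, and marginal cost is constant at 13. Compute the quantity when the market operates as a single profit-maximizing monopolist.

Monopoly sets MR = MC: 132 − 10Q = 13 ⇒ Q = 11.9, P = 132 − 5·11.9 = 72.5.

Q = 11.9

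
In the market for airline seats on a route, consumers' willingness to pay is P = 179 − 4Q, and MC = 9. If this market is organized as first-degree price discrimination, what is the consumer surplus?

A perfectly discriminating monopolist sells every unit with P(Q) ≥ MC(Q), so output equals the competitive quantity Q = 42.5. Each buyer pays their reservation price, so CS = 0 and the firm captures all surplus.
CS = 0.

CS = 0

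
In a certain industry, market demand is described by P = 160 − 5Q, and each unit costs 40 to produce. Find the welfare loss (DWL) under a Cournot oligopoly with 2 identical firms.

DWL = 160

Under competition P = MC = 40, so Q = (160 − 40)/5 = 24.
Cournot with 2 identical firms: the symmetric best-response condition is 160 − 15q = 40. Each firm produces q = 8, total output Q = 16, price P = 80.
DWL is the triangle between Q = 16 and Q = 24: ½·(24 − 16)·(80 − 40) = 160.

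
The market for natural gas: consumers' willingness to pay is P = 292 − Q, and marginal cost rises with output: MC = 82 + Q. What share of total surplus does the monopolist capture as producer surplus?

PS/TS = 0.75

A monopolist chooses Q where MR = MC. MR = 292 − 2Q; setting this equal to 82 + Q gives Q = 70 and P = 222.
CS = ½·(292 − 222)·70 = 2450.
PS = P·Q − VC(Q) = 222·70 − (82·70 + ½·1·70²) = 7350.
Share captured = PS/TS = 7350/9800 = 0.75.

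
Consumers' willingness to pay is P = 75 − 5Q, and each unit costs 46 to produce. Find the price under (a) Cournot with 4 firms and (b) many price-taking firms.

With 4 symmetric Cournot firms, each firm's FOC gives 75 − 25q = 46, so q = 1.16, Q = 4·1.16 = 4.64, and P = 51.8.
Under competition P = MC = 46, so Q = (75 − 46)/5 = 5.8.

Cournot: P = 51.8; Competition: P = 46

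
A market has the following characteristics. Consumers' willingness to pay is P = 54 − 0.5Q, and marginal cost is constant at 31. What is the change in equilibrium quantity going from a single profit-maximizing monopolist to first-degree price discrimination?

Q rises by 23

A monopolist chooses Q where MR = MC. MR = 54 − Q; setting this equal to 31 gives Q = 23 and P = 42.5.
A perfectly discriminating monopolist sells every unit with P(Q) ≥ MC(Q), so output equals the competitive quantity Q = 46. Each buyer pays their reservation price, so CS = 0 and the firm captures all surplus.
Change in equilibrium quantity: 46 − 23 = 23.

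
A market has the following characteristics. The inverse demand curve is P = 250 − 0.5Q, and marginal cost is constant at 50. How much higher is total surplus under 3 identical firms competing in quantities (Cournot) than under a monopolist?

A monopolist chooses Q where MR = MC. MR = 250 − Q; setting this equal to 50 gives Q = 200 and P = 150.
CS = ½·(250 − 150)·200 = 10000; PS = (150 − 50)·200 = 20000; TS = 30000.
With 3 symmetric Cournot firms, each firm's FOC gives 250 − 2q = 50, so q = 100, Q = 3·100 = 300, and P = 100.
CS = ½·(250 − 100)·300 = 22500; PS = (100 − 50)·300 = 15000; TS = 37500.
Change in total surplus: 37500 − 30000 = 7500.

TS rises by 7500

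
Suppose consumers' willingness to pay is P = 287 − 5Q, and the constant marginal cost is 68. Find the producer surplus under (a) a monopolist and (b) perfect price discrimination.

Monopoly: PS = 2398.05; Perfect PD: PS = 4796.1

The monopolist equates marginal revenue to marginal cost: 287 − 10Q = 68, so Q = 21.9. From demand, P = 177.5.
PS = (177.5 − 68)·21.9 = 2398.05.
A perfectly discriminating monopolist sells every unit with P(Q) ≥ MC(Q), so output equals the competitive quantity Q = 43.8. Each buyer pays their reservation price, so CS = 0 and the firm captures all surplus.
PS = ½·(287 − 68)·43.8 = 4796.1.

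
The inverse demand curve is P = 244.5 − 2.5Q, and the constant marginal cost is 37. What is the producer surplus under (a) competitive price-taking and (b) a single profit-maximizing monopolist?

Perfect competition: P = MC = 37, so 244.5 − 2.5Q = 37 and Q = 83.
PS = (37 − 37)·83 = 0.
Monopoly sets MR = MC: 244.5 − 5Q = 37 ⇒ Q = 41.5, P = 244.5 − 2.5·41.5 = 140.75.
PS = (140.75 − 37)·41.5 = 4305.625.

Competition: PS = 0; Monopoly: PS = 4305.625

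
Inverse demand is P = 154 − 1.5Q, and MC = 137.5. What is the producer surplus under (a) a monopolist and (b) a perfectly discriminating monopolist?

The monopolist equates marginal revenue to marginal cost: 154 − 3Q = 137.5, so Q = 5.5. From demand, P = 145.75.
PS = (145.75 − 137.5)·5.5 = 45.375.
A perfectly discriminating monopolist sells every unit with P(Q) ≥ MC(Q), so output equals the competitive quantity Q = 11. Each buyer pays their reservation price, so CS = 0 and the firm captures all surplus.
PS = ½·(154 − 137.5)·11 = 90.75.

Monopoly: PS = 45.375; Perfect PD: PS = 90.75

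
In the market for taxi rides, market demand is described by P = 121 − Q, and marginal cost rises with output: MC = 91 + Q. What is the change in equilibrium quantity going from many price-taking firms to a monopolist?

Under competition P = MC: 121 − Q = 91 + Q ⇒ Q = 15, P = 106.
Monopoly sets MR = MC: 121 − 2Q = 91 + Q ⇒ Q = 10, P = 121 − 10 = 111.
Change in equilibrium quantity: 10 − 15 = −5.

Equilibrium quantity falls by 5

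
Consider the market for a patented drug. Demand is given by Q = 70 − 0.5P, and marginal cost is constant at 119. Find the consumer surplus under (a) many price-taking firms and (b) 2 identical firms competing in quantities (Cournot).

Inverting demand: P = 140 − 2Q.
Perfect competition: P = MC = 119, so 140 − 2Q = 119 and Q = 10.5.
CS = ½·(140 − 119)·10.5 = 110.25.
Cournot with 2 identical firms: the symmetric best-response condition is 140 − 6q = 119. Each firm produces q = 3.5, total output Q = 7, price P = 126.
CS = ½·(140 − 126)·7 = 49.

Competition: CS = 110.25; Cournot: CS = 49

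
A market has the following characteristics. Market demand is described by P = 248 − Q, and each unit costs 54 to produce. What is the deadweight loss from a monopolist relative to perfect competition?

DWL = 4704.5

Under competition P = MC = 54, so Q = (248 − 54)/1 = 194.
The monopolist equates marginal revenue to marginal cost: 248 − 2Q = 54, so Q = 97. From demand, P = 151.
DWL is the triangle between Q = 97 and Q = 194: ½·(194 − 97)·(151 − 54) = 4704.5.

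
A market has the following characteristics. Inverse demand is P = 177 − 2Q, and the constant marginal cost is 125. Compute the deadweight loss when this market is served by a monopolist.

Competitive firms price at marginal cost: P = 125, giving Q = 26.
A monopolist chooses Q where MR = MC. MR = 177 − 4Q; setting this equal to 125 gives Q = 13 and P = 151.
DWL is the triangle between Q = 13 and Q = 26: ½·(26 − 13)·(151 − 125) = 169.

DWL = 169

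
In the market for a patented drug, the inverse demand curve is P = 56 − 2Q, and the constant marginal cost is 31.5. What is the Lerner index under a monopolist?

Lerner index = 0.28

Monopoly sets MR = MC: 56 − 4Q = 31.5 ⇒ Q = 6.125, P = 56 − 2·6.125 = 43.75.
Lerner index = (P − MC)/P = (43.75 − 31.5)/43.75 = 0.28.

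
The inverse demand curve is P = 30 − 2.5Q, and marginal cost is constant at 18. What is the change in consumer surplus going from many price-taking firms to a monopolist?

Consumer surplus falls by 21.6

Under competition P = MC = 18, so Q = (30 − 18)/2.5 = 4.8.
CS = ½·(30 − 18)·4.8 = 28.8.
The monopolist equates marginal revenue to marginal cost: 30 − 5Q = 18, so Q = 2.4. From demand, P = 24.
CS = ½·(30 − 24)·2.4 = 7.2.
Change in consumer surplus: 7.2 − 28.8 = −21.6.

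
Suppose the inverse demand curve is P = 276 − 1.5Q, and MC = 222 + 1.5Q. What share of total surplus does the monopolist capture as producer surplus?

A monopolist chooses Q where MR = MC. MR = 276 − 3Q; setting this equal to 222 + 1.5Q gives Q = 12 and P = 258.
CS = ½·(276 − 258)·12 = 108.
PS = P·Q − VC(Q) = 258·12 − (222·12 + ½·1.5·12²) = 324.
Share captured = PS/TS = 324/432 = 0.75.

PS/TS = 0.75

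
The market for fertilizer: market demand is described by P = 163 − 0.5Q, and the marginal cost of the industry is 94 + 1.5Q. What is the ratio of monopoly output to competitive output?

Q_m/Q_c = 0.8

Monopoly sets MR = MC: 163 − Q = 94 + 1.5Q ⇒ Q = 27.6, P = 163 − 0.5·27.6 = 149.2.
Competitive equilibrium sets price equal to marginal cost: 163 − 0.5Q = 94 + 1.5Q, so Q = 34.5 and P = 145.75.
Ratio Q_m/Q_c = 27.6/34.5 = 0.8.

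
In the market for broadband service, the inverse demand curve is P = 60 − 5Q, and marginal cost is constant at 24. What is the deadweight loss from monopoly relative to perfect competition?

DWL = 32.4

Under competition P = MC = 24, so Q = (60 − 24)/5 = 7.2.
Monopoly sets MR = MC: 60 − 10Q = 24 ⇒ Q = 3.6, P = 60 − 5·3.6 = 42.
DWL is the triangle between Q = 3.6 and Q = 7.2: ½·(7.2 − 3.6)·(42 − 24) = 32.4.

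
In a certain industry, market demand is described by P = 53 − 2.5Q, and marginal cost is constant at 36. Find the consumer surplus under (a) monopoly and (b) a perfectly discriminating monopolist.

The monopolist equates marginal revenue to marginal cost: 53 − 5Q = 36, so Q = 3.4. From demand, P = 44.5.
CS = ½·(53 − 44.5)·3.4 = 14.45.
Under first-degree price discrimination the firm charges each unit its demand price and produces up to where P = MC, i.e. Q = 6.8. Consumer surplus is zero; producer surplus equals total surplus.
CS = 0.

Monopoly: CS = 14.45; Perfect PD: CS = 0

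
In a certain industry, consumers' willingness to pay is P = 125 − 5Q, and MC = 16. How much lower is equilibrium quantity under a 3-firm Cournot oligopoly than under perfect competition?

Q falls by 5.45

Perfect competition: P = MC = 16, so 125 − 5Q = 16 and Q = 21.8.
In a 3-firm Cournot equilibrium, symmetry and the first-order condition give q = (125 − 16)/(20) = 5.45. So Q = 16.35 and P = 43.25.
Change in equilibrium quantity: 16.35 − 21.8 = −5.45.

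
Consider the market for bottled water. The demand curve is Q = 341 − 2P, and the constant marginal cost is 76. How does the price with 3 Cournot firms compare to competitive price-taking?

Inverting demand: P = 170.5 − 0.5Q.
With 3 symmetric Cournot firms, each firm's FOC gives 170.5 − 2q = 76, so q = 47.25, Q = 3·47.25 = 141.75, and P = 99.625.
Under competition P = MC = 76, so Q = (170.5 − 76)/0.5 = 189.

Cournot: P = 99.625; Competition: P = 76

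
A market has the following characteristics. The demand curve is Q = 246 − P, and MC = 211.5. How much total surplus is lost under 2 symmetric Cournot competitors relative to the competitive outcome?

DWL = 66.125

Inverting demand: P = 246 − Q.
Competitive firms price at marginal cost: P = 211.5, giving Q = 34.5.
Cournot with 2 identical firms: the symmetric best-response condition is 246 − 3q = 211.5. Each firm produces q = 11.5, total output Q = 23, price P = 223.
DWL is the triangle between Q = 23 and Q = 34.5: ½·(34.5 − 23)·(223 − 211.5) = 66.125.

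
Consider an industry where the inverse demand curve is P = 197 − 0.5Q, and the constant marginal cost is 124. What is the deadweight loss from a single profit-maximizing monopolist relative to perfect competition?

DWL = 1332.25

Perfect competition: P = MC = 124, so 197 − 0.5Q = 124 and Q = 146.
Monopoly sets MR = MC: 197 − Q = 124 ⇒ Q = 73, P = 197 − 0.5·73 = 160.5.
DWL is the triangle between Q = 73 and Q = 146: ½·(146 − 73)·(160.5 − 124) = 1332.25.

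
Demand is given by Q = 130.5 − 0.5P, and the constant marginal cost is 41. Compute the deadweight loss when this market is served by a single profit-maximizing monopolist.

DWL = 3025

Inverting demand: P = 261 − 2Q.
Under competition P = MC = 41, so Q = (261 − 41)/2 = 110.
A monopolist chooses Q where MR = MC. MR = 261 − 4Q; setting this equal to 41 gives Q = 55 and P = 151.
DWL is the triangle between Q = 55 and Q = 110: ½·(110 − 55)·(151 − 41) = 3025.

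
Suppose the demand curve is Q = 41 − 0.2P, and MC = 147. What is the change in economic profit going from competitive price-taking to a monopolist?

π rises by 168.2

Inverting demand: P = 205 − 5Q.
Competitive firms price at marginal cost: P = 147, giving Q = 11.6.
Profit = (147 − 147)·11.6 = 0.
A monopolist chooses Q where MR = MC. MR = 205 − 10Q; setting this equal to 147 gives Q = 5.8 and P = 176.
Profit = (176 − 147)·5.8 = 168.2.
Change in economic profit: 168.2 − 0 = 168.2.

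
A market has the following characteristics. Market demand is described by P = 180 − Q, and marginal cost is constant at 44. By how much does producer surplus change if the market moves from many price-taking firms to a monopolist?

Producer surplus rises by 4624

Under competition P = MC = 44, so Q = (180 − 44)/1 = 136.
PS = (44 − 44)·136 = 0.
A monopolist chooses Q where MR = MC. MR = 180 − 2Q; setting this equal to 44 gives Q = 68 and P = 112.
PS = (112 − 44)·68 = 4624.
Change in producer surplus: 4624 − 0 = 4624.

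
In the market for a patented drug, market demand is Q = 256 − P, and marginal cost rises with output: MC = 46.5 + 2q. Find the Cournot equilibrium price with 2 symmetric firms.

P = 172.2

Inverting demand: P = 256 − Q.
In a 2-firm Cournot equilibrium, symmetry and the first-order condition give q = (256 − 46.5)/(5) = 41.9. So Q = 83.8 and P = 172.2.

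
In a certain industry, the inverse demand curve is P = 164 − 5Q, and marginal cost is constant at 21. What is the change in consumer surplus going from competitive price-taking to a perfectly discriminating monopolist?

Consumer surplus falls by 2044.9

Perfect competition: P = MC = 21, so 164 − 5Q = 21 and Q = 28.6.
CS = ½·(164 − 21)·28.6 = 2044.9.
Under first-degree price discrimination the firm charges each unit its demand price and produces up to where P = MC, i.e. Q = 28.6. Consumer surplus is zero; producer surplus equals total surplus.
CS = 0.
Change in consumer surplus: 0 − 2044.9 = −2044.9.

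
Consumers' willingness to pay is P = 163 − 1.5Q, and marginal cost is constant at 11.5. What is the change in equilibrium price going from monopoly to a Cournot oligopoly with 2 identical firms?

Monopoly sets MR = MC: 163 − 3Q = 11.5 ⇒ Q = 50.5, P = 163 − 1.5·50.5 = 87.25.
In a 2-firm Cournot equilibrium, symmetry and the first-order condition give q = (163 − 11.5)/(4.5) = 101/3. So Q = 202/3 and P = 62.
Change in equilibrium price: 62 − 87.25 = −25.25.

Equilibrium price falls by 25.25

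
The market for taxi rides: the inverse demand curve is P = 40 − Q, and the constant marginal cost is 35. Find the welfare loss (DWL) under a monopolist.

DWL = 3.125

Competitive firms price at marginal cost: P = 35, giving Q = 5.
The monopolist equates marginal revenue to marginal cost: 40 − 2Q = 35, so Q = 2.5. From demand, P = 37.5.
DWL is the triangle between Q = 2.5 and Q = 5: ½·(5 − 2.5)·(37.5 − 35) = 3.125.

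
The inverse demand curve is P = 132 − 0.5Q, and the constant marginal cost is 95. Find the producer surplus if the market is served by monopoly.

PS = 684.5

The monopolist equates marginal revenue to marginal cost: 132 − Q = 95, so Q = 37. From demand, P = 113.5.
PS = (113.5 − 95)·37 = 684.5.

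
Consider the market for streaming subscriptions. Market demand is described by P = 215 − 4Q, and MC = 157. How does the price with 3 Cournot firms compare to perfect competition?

Cournot: P = 171.5; Competition: P = 157

In a 3-firm Cournot equilibrium, symmetry and the first-order condition give q = (215 − 157)/(16) = 3.625. So Q = 10.875 and P = 171.5.
Perfect competition: P = MC = 157, so 215 − 4Q = 157 and Q = 14.5.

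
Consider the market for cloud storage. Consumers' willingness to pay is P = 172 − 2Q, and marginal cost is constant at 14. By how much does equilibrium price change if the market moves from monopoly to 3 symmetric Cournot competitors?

P falls by 39.5

The monopolist equates marginal revenue to marginal cost: 172 − 4Q = 14, so Q = 39.5. From demand, P = 93.
In a 3-firm Cournot equilibrium, symmetry and the first-order condition give q = (172 − 14)/(8) = 19.75. So Q = 59.25 and P = 53.5.
Change in equilibrium price: 53.5 − 93 = −39.5.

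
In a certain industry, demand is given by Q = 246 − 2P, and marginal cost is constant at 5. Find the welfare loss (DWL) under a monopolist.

Inverting demand: P = 123 − 0.5Q.
Perfect competition: P = MC = 5, so 123 − 0.5Q = 5 and Q = 236.
A monopolist chooses Q where MR = MC. MR = 123 − Q; setting this equal to 5 gives Q = 118 and P = 64.
DWL is the triangle between Q = 118 and Q = 236: ½·(236 − 118)·(64 − 5) = 3481.

DWL = 3481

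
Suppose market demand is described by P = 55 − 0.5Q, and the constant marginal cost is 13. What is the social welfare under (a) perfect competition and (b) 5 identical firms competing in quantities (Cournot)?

Competitive firms price at marginal cost: P = 13, giving Q = 84.
CS = ½·(55 − 13)·84 = 1764; PS = (13 − 13)·84 = 0; TS = 1764.
In a 5-firm Cournot equilibrium, symmetry and the first-order condition give q = (55 − 13)/(3) = 14. So Q = 70 and P = 20.
CS = ½·(55 − 20)·70 = 1225; PS = (20 − 13)·70 = 490; TS = 1715.

Competition: TS = 1764; Cournot: TS = 1715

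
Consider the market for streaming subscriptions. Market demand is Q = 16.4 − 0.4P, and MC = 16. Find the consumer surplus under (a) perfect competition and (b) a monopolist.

Inverting demand: P = 41 − 2.5Q.
Perfect competition: P = MC = 16, so 41 − 2.5Q = 16 and Q = 10.
CS = ½·(41 − 16)·10 = 125.
Monopoly sets MR = MC: 41 − 5Q = 16 ⇒ Q = 5, P = 41 − 2.5·5 = 28.5.
CS = ½·(41 − 28.5)·5 = 31.25.

Competition: CS = 125; Monopoly: CS = 31.25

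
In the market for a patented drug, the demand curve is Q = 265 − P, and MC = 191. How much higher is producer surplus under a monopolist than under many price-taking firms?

Inverting demand: P = 265 − Q.
Under competition P = MC = 191, so Q = (265 − 191)/1 = 74.
PS = (191 − 191)·74 = 0.
The monopolist equates marginal revenue to marginal cost: 265 − 2Q = 191, so Q = 37. From demand, P = 228.
PS = (228 − 191)·37 = 1369.
Change in producer surplus: 1369 − 0 = 1369.

Producer surplus rises by 1369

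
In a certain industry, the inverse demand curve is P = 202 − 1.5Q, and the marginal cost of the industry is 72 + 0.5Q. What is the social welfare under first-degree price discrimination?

With perfect price discrimination, output is the efficient level Q = 65 (where demand meets MC), but every buyer pays their willingness to pay: CS = 0 and PS = total surplus.
TS = 4225 (equal to competitive TS).

TS = 4225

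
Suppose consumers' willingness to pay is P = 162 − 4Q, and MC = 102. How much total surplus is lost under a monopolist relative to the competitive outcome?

Perfect competition: P = MC = 102, so 162 − 4Q = 102 and Q = 15.
The monopolist equates marginal revenue to marginal cost: 162 − 8Q = 102, so Q = 7.5. From demand, P = 132.
DWL is the triangle between Q = 7.5 and Q = 15: ½·(15 − 7.5)·(132 − 102) = 112.5.

DWL = 112.5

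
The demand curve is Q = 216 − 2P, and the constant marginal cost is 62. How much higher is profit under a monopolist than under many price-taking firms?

Profit rises by 1058

Inverting demand: P = 108 − 0.5Q.
Under competition P = MC = 62, so Q = (108 − 62)/0.5 = 92.
Profit = (62 − 62)·92 = 0.
A monopolist chooses Q where MR = MC. MR = 108 − Q; setting this equal to 62 gives Q = 46 and P = 85.
Profit = (85 − 62)·46 = 1058.
Change in profit: 1058 − 0 = 1058.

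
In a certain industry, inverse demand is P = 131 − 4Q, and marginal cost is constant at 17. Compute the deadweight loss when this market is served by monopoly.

DWL = 406.125

Competitive firms price at marginal cost: P = 17, giving Q = 28.5.
The monopolist equates marginal revenue to marginal cost: 131 − 8Q = 17, so Q = 14.25. From demand, P = 74.
DWL is the triangle between Q = 14.25 and Q = 28.5: ½·(28.5 − 14.25)·(74 − 17) = 406.125.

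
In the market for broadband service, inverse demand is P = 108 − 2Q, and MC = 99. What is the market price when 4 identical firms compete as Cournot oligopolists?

P = 100.8

Cournot with 4 identical firms: the symmetric best-response condition is 108 − 10q = 99. Each firm produces q = 0.9, total output Q = 3.6, price P = 100.8.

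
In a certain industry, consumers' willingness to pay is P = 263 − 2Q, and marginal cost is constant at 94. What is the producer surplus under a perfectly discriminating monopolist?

PS = 7140.25

A perfectly discriminating monopolist sells every unit with P(Q) ≥ MC(Q), so output equals the competitive quantity Q = 84.5. Each buyer pays their reservation price, so CS = 0 and the firm captures all surplus.
PS = ½·(263 − 94)·84.5 = 7140.25.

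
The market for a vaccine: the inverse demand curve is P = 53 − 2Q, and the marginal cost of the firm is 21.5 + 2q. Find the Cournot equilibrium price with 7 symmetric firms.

P = 28.5

With 7 symmetric Cournot firms, each firm's FOC gives 53 − 16q = 21.5 + 2q, so q = 1.75, Q = 7·1.75 = 12.25, and P = 28.5.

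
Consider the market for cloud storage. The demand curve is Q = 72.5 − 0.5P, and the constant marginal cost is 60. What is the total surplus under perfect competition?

TS = 1806.25

Inverting demand: P = 145 − 2Q.
Competitive firms price at marginal cost: P = 60, giving Q = 42.5.
CS = ½·(145 − 60)·42.5 = 1806.25; PS = (60 − 60)·42.5 = 0; TS = 1806.25.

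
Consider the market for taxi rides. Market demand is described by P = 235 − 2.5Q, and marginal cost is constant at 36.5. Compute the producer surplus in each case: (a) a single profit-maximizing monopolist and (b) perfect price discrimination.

Monopoly: PS = 3940.225; Perfect PD: PS = 7880.45

The monopolist equates marginal revenue to marginal cost: 235 − 5Q = 36.5, so Q = 39.7. From demand, P = 135.75.
PS = (135.75 − 36.5)·39.7 = 3940.225.
A perfectly discriminating monopolist sells every unit with P(Q) ≥ MC(Q), so output equals the competitive quantity Q = 79.4. Each buyer pays their reservation price, so CS = 0 and the firm captures all surplus.
PS = ½·(235 − 36.5)·79.4 = 7880.45.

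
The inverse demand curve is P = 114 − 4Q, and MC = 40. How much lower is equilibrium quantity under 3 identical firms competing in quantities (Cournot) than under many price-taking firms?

Q falls by 4.625

Under competition P = MC = 40, so Q = (114 − 40)/4 = 18.5.
With 3 symmetric Cournot firms, each firm's FOC gives 114 − 16q = 40, so q = 4.625, Q = 3·4.625 = 13.875, and P = 58.5.
Change in equilibrium quantity: 13.875 − 18.5 = −4.625.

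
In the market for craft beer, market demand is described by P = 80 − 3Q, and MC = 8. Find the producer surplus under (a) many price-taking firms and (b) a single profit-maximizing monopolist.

Competition: PS = 0; Monopoly: PS = 432

Competitive firms price at marginal cost: P = 8, giving Q = 24.
PS = (8 − 8)·24 = 0.
The monopolist equates marginal revenue to marginal cost: 80 − 6Q = 8, so Q = 12. From demand, P = 44.
PS = (44 − 8)·12 = 432.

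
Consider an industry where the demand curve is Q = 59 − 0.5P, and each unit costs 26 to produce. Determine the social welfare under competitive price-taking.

TS = 2116

Inverting demand: P = 118 − 2Q.
Perfect competition: P = MC = 26, so 118 − 2Q = 26 and Q = 46.
CS = ½·(118 − 26)·46 = 2116; PS = (26 − 26)·46 = 0; TS = 2116.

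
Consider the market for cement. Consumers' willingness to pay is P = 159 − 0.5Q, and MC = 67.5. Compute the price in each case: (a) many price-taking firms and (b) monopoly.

Competition: P = 67.5; Monopoly: P = 113.25

Perfect competition: P = MC = 67.5, so 159 − 0.5Q = 67.5 and Q = 183.
Monopoly sets MR = MC: 159 − Q = 67.5 ⇒ Q = 91.5, P = 159 − 0.5·91.5 = 113.25.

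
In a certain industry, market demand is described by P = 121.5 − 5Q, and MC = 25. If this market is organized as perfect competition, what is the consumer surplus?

CS = 931.225

Under competition P = MC = 25, so Q = (121.5 − 25)/5 = 19.3.
CS = ½·(121.5 − 25)·19.3 = 931.225.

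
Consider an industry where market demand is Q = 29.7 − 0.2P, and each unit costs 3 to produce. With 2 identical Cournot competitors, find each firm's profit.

π_i = 470.45

Inverting demand: P = 148.5 − 5Q.
In a 2-firm Cournot equilibrium, symmetry and the first-order condition give q = (148.5 − 3)/(15) = 9.7. So Q = 19.4 and P = 51.5.
Each firm's profit = (51.5 − 3)·9.7 = 470.45.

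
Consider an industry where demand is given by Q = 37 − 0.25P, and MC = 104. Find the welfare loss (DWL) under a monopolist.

DWL = 60.5

Inverting demand: P = 148 − 4Q.
Under competition P = MC = 104, so Q = (148 − 104)/4 = 11.
Monopoly sets MR = MC: 148 − 8Q = 104 ⇒ Q = 5.5, P = 148 − 4·5.5 = 126.
DWL is the triangle between Q = 5.5 and Q = 11: ½·(11 − 5.5)·(126 − 104) = 60.5.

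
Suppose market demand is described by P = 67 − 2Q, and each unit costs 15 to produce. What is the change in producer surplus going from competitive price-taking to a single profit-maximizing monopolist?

Under competition P = MC = 15, so Q = (67 − 15)/2 = 26.
PS = (15 − 15)·26 = 0.
Monopoly sets MR = MC: 67 − 4Q = 15 ⇒ Q = 13, P = 67 − 2·13 = 41.
PS = (41 − 15)·13 = 338.
Change in producer surplus: 338 − 0 = 338.

PS rises by 338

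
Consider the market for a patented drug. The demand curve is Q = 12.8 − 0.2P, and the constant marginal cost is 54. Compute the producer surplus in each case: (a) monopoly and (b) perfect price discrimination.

Monopoly: PS = 5; Perfect PD: PS = 10

Inverting demand: P = 64 − 5Q.
A monopolist chooses Q where MR = MC. MR = 64 − 10Q; setting this equal to 54 gives Q = 1 and P = 59.
PS = (59 − 54)·1 = 5.
With perfect price discrimination, output is the efficient level Q = 2 (where demand meets MC), but every buyer pays their willingness to pay: CS = 0 and PS = total surplus.
PS = ½·(64 − 54)·2 = 10.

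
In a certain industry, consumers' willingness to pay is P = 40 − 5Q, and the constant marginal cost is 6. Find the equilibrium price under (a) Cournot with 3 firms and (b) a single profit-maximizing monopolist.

Cournot: P = 14.5; Monopoly: P = 23

With 3 symmetric Cournot firms, each firm's FOC gives 40 − 20q = 6, so q = 1.7, Q = 3·1.7 = 5.1, and P = 14.5.
The monopolist equates marginal revenue to marginal cost: 40 − 10Q = 6, so Q = 3.4. From demand, P = 23.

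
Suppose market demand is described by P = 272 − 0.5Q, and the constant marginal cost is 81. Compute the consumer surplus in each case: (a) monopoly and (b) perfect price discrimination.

Monopoly: CS = 9120.25; Perfect PD: CS = 0

The monopolist equates marginal revenue to marginal cost: 272 − Q = 81, so Q = 191. From demand, P = 176.5.
CS = ½·(272 − 176.5)·191 = 9120.25.
With perfect price discrimination, output is the efficient level Q = 382 (where demand meets MC), but every buyer pays their willingness to pay: CS = 0 and PS = total surplus.
CS = 0.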